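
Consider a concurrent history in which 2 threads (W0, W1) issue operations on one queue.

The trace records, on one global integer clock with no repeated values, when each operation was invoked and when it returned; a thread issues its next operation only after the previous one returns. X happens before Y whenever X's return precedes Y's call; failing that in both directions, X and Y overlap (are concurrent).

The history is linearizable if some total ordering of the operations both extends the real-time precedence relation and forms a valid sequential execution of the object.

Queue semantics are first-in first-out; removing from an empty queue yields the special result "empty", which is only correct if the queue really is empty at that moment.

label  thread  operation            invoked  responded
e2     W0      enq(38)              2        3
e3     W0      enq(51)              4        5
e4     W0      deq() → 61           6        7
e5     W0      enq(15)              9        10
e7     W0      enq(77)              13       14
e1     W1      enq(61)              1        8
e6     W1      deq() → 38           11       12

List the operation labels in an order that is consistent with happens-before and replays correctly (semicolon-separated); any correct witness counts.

e1; e2; e3; e4; e5; e6; e7

1. e1 enq(61), leaving queue <61>
2. e2 enq(38), leaving queue <61,38>
3. e3 enq(51), leaving queue <61,38,51>
4. e4 deq() → 61, leaving queue <38,51>
5. e5 enq(15), leaving queue <38,51,15>
6. e6 deq() → 38, leaving queue <51,15>
7. e7 enq(77), leaving queue <51,15,77>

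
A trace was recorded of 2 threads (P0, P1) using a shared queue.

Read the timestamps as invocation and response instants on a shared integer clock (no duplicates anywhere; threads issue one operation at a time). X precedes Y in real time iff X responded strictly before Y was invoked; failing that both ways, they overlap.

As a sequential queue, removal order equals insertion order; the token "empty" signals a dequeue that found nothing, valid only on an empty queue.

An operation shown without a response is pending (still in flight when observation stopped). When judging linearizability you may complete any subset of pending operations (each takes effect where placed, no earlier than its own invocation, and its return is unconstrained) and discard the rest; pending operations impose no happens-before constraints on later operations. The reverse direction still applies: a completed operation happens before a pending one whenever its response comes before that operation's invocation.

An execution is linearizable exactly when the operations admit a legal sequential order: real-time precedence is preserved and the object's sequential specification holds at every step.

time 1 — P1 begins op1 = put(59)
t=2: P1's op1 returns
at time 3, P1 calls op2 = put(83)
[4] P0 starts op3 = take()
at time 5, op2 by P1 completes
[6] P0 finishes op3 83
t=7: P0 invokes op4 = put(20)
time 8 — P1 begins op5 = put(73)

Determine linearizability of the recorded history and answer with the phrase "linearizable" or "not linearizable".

the violation lands at event 6, op3's response at time 6: events 1..5 linearize, events 1..6 do not
every one of the 2 real-time-consistent orders over 3 completed queue ops fails the sequential spec
one such order, op1, op2, op3, breaks at step 3 where op3 take() → 83 is illegal
one such order, op1, op3, op2, breaks at step 2 where op3 take() → 83 is illegal

not linearizable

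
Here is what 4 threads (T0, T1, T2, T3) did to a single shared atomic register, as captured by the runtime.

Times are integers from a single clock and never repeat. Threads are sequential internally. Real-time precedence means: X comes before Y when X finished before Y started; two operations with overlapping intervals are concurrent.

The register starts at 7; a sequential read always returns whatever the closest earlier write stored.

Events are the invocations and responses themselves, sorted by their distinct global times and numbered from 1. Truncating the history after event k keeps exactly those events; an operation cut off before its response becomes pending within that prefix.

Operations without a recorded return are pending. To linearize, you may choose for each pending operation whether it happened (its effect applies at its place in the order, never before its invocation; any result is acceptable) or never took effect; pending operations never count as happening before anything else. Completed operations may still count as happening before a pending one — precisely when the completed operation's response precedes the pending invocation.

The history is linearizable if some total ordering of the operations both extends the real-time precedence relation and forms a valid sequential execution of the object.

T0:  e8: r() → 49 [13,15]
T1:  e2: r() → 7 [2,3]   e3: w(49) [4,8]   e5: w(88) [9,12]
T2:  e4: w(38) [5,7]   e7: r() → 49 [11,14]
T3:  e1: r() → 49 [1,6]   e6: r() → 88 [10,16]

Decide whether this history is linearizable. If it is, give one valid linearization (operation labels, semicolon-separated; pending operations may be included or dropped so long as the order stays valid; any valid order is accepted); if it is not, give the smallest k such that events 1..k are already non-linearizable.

already the first 15 events (up to e8's response at time 15) admit no linearization; the first 14 still do
checked exhaustively: 24 real-time-consistent orders of 7 completed operations, zero legal atomic register replays
every completion of the 1 pending operation (e6) was checked; none linearizes
one such order, e1, e2, e3, e4, e5, e7, e8 (pending dropped), breaks at step 1 where e1 r() → 49 is illegal
one such order, e1, e2, e3, e4, e5, e8, e7 (pending dropped), breaks at step 1 where e1 r() → 49 is illegal

not linearizable — minimal violating prefix: 15 events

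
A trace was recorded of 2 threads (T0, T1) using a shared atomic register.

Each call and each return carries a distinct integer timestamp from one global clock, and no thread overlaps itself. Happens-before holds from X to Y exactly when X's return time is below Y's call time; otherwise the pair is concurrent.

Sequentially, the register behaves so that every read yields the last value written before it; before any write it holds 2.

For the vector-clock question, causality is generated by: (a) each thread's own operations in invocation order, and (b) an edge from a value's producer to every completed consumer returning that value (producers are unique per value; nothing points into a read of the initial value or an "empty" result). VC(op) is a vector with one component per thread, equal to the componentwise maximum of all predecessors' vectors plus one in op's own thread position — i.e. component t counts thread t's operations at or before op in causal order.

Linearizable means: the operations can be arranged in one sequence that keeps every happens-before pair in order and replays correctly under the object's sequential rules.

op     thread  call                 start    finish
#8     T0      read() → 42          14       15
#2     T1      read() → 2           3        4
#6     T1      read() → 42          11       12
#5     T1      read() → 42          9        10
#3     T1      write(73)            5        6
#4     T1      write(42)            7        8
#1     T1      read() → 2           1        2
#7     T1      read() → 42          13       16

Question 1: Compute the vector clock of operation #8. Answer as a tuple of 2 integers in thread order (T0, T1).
#1 (invocation 1): nothing precedes it; T1's component alone gives (0, 1)
invoked at 3, #2 merges VC(#1)=(0, 1) and bumps T1's slot → (0, 2)
invoked at 5, #3 merges VC(#2)=(0, 2) and bumps T1's slot → (0, 3)
invoked at 7, #4 merges VC(#3)=(0, 3) and bumps T1's slot → (0, 4)
invoked at 9, #5 merges VC(#4)=(0, 4) and bumps T1's slot → (0, 5)
invoked at 14, #8 merges VC(#4)=(0, 4) and bumps T0's slot → (1, 4)
invoked at 11, #6 merges VC(#4)=(0, 4), VC(#5)=(0, 5) and bumps T1's slot → (0, 6)
invoked at 13, #7 merges VC(#4)=(0, 4), VC(#6)=(0, 6) and bumps T1's slot → (0, 7)
target: VC(#8) = (1, 4)

(1, 4)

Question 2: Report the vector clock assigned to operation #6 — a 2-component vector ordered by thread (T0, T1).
root op #1, invoked 1: fresh clock plus T1's own tick → (0, 1)
#2 (invocation 3): componentwise max over VC(#1)=(0, 1), +1 at T1, giving (0, 2)
#3 (invocation 5): componentwise max over VC(#2)=(0, 2), +1 at T1, giving (0, 3)
#4 (invocation 7): componentwise max over VC(#3)=(0, 3), +1 at T1, giving (0, 4)
#5 (invocation 9): componentwise max over VC(#4)=(0, 4), +1 at T1, giving (0, 5)
#8 (invocation 14): componentwise max over VC(#4)=(0, 4), +1 at T0, giving (1, 4)
#6 (invocation 11): componentwise max over VC(#4)=(0, 4), VC(#5)=(0, 5), +1 at T1, giving (0, 6)
#7 (invocation 13): componentwise max over VC(#4)=(0, 4), VC(#6)=(0, 6), +1 at T1, giving (0, 7)
target: VC(#6) = (0, 6)

(0, 6)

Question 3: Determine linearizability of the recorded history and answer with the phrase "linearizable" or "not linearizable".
one valid linearization: #1, #2, #3, #4, #5, #6, #7, #8
after step 1 (#1 read() → 2): value 2
after step 2 (#2 read() → 2): value 2
after step 3 (#3 write(73)): value 73
after step 4 (#4 write(42)): value 42
after step 5 (#5 read() → 42): value 42
after step 6 (#6 read() → 42): value 42
after step 7 (#7 read() → 42): value 42
after step 8 (#8 read() → 42): value 42

linearizable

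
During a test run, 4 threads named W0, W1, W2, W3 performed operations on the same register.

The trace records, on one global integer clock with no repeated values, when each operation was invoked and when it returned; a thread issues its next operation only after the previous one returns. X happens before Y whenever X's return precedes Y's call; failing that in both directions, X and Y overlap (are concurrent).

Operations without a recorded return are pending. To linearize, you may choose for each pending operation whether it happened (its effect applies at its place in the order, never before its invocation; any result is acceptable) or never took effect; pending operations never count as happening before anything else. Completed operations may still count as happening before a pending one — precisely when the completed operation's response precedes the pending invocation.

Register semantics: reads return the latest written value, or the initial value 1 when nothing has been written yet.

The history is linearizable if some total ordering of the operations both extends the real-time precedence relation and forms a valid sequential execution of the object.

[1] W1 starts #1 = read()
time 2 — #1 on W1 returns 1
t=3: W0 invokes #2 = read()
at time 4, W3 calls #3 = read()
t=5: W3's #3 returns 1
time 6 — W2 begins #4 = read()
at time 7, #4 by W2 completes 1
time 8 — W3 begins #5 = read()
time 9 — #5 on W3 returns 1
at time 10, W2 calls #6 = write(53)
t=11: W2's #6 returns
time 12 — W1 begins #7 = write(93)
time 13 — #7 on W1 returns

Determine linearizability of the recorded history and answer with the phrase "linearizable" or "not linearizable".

linearizable

witness order: #1, #2, #3, #4, #5, #6, #7
step 1: #1 read() → 1 — value 1
step 2: #2 read() (pending, included) — value 1
step 3: #3 read() → 1 — value 1
step 4: #4 read() → 1 — value 1
step 5: #5 read() → 1 — value 1
step 6: #6 write(53) — value 53
step 7: #7 write(93) — value 93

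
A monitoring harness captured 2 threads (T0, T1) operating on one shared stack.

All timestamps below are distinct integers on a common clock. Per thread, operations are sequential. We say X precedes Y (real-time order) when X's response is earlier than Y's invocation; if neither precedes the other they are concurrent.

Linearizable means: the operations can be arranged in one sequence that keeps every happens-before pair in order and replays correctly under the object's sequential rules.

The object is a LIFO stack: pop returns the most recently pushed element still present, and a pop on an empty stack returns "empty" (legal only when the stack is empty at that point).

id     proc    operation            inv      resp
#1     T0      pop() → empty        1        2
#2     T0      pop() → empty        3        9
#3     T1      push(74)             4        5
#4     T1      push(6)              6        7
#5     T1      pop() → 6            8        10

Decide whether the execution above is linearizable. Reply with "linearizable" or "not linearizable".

one valid linearization: #1, #2, #3, #4, #5
step 1: #1 pop() → empty — stack <>
step 2: #2 pop() → empty — stack <>
step 3: #3 push(74) — stack <74>
step 4: #4 push(6) — stack <74,6>
step 5: #5 pop() → 6 — stack <74>

linearizable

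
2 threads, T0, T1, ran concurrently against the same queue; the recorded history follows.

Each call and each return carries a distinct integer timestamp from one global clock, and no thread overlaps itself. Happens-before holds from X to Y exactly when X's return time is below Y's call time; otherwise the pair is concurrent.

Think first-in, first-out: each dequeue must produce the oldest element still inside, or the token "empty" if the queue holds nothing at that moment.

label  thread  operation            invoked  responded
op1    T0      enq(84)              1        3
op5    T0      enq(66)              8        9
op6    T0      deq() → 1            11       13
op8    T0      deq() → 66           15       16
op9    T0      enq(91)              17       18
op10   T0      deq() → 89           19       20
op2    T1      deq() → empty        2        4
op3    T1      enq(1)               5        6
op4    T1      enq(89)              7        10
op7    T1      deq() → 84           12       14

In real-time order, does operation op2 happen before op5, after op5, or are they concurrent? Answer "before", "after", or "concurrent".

op2 spans [2,4], op5 spans [8,9]
resp(op2)=4 < inv(op5)=8

before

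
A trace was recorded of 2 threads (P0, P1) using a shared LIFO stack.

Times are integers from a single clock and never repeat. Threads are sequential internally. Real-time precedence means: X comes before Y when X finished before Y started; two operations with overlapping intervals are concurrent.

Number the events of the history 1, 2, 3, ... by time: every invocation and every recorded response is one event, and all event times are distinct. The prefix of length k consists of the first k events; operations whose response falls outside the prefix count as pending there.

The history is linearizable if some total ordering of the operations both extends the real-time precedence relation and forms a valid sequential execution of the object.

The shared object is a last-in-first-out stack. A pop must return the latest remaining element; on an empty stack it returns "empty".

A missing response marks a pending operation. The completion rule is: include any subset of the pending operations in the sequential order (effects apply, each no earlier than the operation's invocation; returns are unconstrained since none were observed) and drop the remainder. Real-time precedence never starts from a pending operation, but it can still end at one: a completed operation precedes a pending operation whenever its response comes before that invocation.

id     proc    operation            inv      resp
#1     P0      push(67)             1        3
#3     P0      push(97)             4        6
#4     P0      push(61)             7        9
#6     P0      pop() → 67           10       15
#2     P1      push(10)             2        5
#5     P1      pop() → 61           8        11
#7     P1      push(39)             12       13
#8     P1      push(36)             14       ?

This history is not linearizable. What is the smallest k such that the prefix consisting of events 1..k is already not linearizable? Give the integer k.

15

events 1..14 are linearizable; a witness order is #1, #2, #3, #4, #5, #6, #7:
after step 1 (#1 push(67)): stack <67>
after step 2 (#2 push(10)): stack <67,10>
after step 3 (#3 push(97)): stack <67,10,97>
after step 4 (#4 push(61)): stack <67,10,97,61>
after step 5 (#5 pop() → 61): stack <67,10,97>
after step 6 (#6 pop() (pending, included)): stack <67,10>
after step 7 (#7 push(39)): stack <67,10,39>
once event 15 joins (#6's response, time 15), exhaustive search finds no witness
no completion choice of the 1 pending operation (#8) rescues it — every subset was tried
for example #1, #2, #3, #4, #5, #6, #7 (pending dropped) fails at step 6: #6 pop() → 67 is not legal there
for example #1, #2, #3, #4, #5, #7, #6 (pending dropped) fails at step 7: #6 pop() → 67 is not legal there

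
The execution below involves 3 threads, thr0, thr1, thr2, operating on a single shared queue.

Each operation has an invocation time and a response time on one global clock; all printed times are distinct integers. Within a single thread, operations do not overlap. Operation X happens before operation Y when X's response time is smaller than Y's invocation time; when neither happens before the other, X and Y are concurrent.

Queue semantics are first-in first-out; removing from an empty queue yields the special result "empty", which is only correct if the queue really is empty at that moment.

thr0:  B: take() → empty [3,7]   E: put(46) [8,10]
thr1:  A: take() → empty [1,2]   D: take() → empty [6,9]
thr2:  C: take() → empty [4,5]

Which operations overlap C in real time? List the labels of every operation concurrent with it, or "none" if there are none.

B

C spans [4,5]: anything still running between times 4 and 5 counts as concurrent
A [1,2]: before
B [3,7]: concurrent
D [6,9]: after
E [8,10]: after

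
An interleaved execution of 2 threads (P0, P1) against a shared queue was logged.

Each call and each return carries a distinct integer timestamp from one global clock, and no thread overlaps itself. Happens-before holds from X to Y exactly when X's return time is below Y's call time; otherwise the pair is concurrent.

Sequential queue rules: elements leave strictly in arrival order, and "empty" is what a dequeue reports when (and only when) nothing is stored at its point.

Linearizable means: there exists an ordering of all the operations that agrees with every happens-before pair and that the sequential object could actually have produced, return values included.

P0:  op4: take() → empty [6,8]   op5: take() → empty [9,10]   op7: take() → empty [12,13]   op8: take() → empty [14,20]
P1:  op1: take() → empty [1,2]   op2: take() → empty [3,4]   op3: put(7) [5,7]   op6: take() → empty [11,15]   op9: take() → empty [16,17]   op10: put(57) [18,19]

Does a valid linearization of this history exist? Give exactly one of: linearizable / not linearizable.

not linearizable

through event 9 a valid linearization exists; event 10 (op5 responding at time 10) ends that
all 2 real-time-respecting orders fail — 5 completed queue operations, no legal replay
e.g. op1, op2, op3, op4, op5: illegal at step 4, since op4 take() → empty cannot apply there
e.g. op1, op2, op4, op3, op5: illegal at step 5, since op5 take() → empty cannot apply there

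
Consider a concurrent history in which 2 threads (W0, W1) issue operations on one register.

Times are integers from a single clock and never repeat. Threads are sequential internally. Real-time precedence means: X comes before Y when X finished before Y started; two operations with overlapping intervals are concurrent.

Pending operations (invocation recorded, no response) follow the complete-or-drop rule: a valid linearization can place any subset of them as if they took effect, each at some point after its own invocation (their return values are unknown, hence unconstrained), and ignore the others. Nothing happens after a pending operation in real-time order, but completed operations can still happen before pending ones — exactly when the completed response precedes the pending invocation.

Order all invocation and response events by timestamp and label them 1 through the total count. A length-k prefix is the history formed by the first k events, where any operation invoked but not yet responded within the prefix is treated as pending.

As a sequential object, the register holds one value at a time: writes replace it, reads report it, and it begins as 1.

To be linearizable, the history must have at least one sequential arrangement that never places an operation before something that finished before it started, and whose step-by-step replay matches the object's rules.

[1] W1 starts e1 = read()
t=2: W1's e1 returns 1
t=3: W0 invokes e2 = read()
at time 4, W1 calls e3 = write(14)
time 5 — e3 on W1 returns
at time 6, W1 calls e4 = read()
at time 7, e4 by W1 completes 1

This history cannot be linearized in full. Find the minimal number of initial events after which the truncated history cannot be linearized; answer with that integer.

events 1..6 are linearizable; a witness order is e1, e2, e3:
step 1: e1 read() → 1 — value 1
step 2: e2 read() (pending, included) — value 1
step 3: e3 write(14) — value 14
with event 7 included (e4 responding at time 7), all real-time-consistent orders fail
every completion of the 1 pending operation (e2) was checked; none linearizes
take e1, e3, e4 (pending dropped): step 3 already fails, because e4 read() → 1 cannot occur there

7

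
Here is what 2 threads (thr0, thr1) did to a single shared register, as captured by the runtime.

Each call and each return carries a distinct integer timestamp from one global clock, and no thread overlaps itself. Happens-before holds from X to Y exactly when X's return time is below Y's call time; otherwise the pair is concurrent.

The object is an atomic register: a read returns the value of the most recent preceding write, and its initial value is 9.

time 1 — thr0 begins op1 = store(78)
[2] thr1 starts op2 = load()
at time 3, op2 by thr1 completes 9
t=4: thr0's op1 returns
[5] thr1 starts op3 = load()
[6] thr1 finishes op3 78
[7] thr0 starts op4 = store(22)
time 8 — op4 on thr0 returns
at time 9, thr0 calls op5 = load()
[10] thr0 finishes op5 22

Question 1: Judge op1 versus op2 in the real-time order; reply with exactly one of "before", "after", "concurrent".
Answer: concurrent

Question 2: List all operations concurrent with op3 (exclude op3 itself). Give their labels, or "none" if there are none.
Answer: none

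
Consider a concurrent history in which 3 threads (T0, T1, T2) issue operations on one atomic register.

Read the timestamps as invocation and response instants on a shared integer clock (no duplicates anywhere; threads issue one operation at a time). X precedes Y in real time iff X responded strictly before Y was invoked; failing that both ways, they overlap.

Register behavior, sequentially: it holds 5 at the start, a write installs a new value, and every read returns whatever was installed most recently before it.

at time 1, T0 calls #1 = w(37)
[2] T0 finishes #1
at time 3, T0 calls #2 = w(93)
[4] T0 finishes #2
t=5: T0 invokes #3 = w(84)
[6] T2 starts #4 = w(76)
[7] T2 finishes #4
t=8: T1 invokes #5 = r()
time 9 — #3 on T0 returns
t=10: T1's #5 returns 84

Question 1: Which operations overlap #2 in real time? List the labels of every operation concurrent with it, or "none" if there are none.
overlap test against #2 [3,4]: concurrent iff the interval meets 3..4
#1 [1,2]: before
#3 [5,9]: after
#4 [6,7]: after
#5 [8,10]: after

none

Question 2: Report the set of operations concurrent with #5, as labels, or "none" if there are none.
#5 spans [8,10]; an op avoiding the whole window 8..10 is ordered, any other is concurrent
#1 [1,2]: before
#2 [3,4]: before
#3 [5,9]: concurrent
#4 [6,7]: before

#3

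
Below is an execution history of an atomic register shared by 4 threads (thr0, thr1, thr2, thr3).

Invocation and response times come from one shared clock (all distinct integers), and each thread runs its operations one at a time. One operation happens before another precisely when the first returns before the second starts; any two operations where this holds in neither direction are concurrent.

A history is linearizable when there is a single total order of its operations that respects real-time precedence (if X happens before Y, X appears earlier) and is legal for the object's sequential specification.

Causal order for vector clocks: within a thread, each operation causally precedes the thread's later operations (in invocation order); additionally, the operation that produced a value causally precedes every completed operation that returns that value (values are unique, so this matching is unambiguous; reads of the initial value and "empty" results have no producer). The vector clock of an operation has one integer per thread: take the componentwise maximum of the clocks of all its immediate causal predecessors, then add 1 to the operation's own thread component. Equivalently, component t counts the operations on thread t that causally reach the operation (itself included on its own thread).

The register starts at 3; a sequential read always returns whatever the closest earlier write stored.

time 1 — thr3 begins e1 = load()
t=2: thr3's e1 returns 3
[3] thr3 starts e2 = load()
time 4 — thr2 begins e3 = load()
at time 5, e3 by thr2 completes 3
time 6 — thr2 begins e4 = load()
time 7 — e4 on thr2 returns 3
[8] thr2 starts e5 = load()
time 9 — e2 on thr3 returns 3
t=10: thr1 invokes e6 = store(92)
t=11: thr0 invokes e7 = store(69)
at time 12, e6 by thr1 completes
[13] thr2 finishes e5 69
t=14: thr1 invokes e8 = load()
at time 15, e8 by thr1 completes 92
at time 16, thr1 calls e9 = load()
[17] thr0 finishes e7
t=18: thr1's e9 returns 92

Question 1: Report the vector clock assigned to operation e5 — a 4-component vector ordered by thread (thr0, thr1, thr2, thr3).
root op e1, invoked 1: fresh clock plus thr3's own tick → (0, 0, 0, 1)
root op e3, invoked 4: fresh clock plus thr2's own tick → (0, 0, 1, 0)
root op e6, invoked 10: fresh clock plus thr1's own tick → (0, 1, 0, 0)
root op e7, invoked 11: fresh clock plus thr0's own tick → (1, 0, 0, 0)
invoked at 3, e2 merges VC(e1)=(0, 0, 0, 1) and bumps thr3's slot → (0, 0, 0, 2)
invoked at 6, e4 merges VC(e3)=(0, 0, 1, 0) and bumps thr2's slot → (0, 0, 2, 0)
invoked at 14, e8 merges VC(e6)=(0, 1, 0, 0) and bumps thr1's slot → (0, 2, 0, 0)
invoked at 16, e9 merges VC(e6)=(0, 1, 0, 0), VC(e8)=(0, 2, 0, 0) and bumps thr1's slot → (0, 3, 0, 0)
invoked at 8, e5 merges VC(e4)=(0, 0, 2, 0), VC(e7)=(1, 0, 0, 0) and bumps thr2's slot → (1, 0, 3, 0)
target: VC(e5) = (1, 0, 3, 0)

(1, 0, 3, 0)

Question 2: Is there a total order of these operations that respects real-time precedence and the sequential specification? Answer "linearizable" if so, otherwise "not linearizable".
one valid linearization: e1, e2, e3, e4, e7, e5, e6, e8, e9
step 1: e1 load() → 3 — value 3
step 2: e2 load() → 3 — value 3
step 3: e3 load() → 3 — value 3
step 4: e4 load() → 3 — value 3
step 5: e7 store(69) — value 69
step 6: e5 load() → 69 — value 69
step 7: e6 store(92) — value 92
step 8: e8 load() → 92 — value 92
step 9: e9 load() → 92 — value 92

linearizable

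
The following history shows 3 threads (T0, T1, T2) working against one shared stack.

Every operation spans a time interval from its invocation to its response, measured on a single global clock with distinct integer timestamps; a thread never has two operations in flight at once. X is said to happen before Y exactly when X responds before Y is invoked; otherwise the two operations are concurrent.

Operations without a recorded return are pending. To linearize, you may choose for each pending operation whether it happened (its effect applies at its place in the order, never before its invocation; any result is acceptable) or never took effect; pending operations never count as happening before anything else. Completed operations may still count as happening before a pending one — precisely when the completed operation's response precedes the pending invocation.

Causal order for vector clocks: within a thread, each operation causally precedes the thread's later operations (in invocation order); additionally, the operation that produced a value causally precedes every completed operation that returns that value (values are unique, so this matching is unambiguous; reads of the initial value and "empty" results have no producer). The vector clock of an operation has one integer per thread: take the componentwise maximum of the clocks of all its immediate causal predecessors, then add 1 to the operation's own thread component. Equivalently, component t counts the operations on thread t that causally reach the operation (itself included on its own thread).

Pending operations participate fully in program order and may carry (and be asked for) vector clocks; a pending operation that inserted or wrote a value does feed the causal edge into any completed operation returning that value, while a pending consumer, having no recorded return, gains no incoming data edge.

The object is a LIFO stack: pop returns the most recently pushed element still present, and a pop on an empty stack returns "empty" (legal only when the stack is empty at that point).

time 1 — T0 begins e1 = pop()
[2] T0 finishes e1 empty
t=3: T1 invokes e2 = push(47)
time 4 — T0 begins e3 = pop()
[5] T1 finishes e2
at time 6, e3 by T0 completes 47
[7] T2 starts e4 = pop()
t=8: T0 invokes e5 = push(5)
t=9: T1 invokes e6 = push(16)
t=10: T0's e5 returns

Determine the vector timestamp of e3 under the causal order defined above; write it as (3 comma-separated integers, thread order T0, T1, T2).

invoked at 7, e4 has no predecessors; its own T2 bump gives (0, 0, 1)
invoked at 3, e2 has no predecessors; its own T1 bump gives (0, 1, 0)
invoked at 1, e1 has no predecessors; its own T0 bump gives (1, 0, 0)
e6 (invocation 9): componentwise max over VC(e2)=(0, 1, 0), +1 at T1, giving (0, 2, 0)
e3 (invocation 4): componentwise max over VC(e1)=(1, 0, 0), VC(e2)=(0, 1, 0), +1 at T0, giving (2, 1, 0)
e5 (invocation 8): componentwise max over VC(e3)=(2, 1, 0), +1 at T0, giving (3, 1, 0)
target: VC(e3) = (2, 1, 0)

(2, 1, 0)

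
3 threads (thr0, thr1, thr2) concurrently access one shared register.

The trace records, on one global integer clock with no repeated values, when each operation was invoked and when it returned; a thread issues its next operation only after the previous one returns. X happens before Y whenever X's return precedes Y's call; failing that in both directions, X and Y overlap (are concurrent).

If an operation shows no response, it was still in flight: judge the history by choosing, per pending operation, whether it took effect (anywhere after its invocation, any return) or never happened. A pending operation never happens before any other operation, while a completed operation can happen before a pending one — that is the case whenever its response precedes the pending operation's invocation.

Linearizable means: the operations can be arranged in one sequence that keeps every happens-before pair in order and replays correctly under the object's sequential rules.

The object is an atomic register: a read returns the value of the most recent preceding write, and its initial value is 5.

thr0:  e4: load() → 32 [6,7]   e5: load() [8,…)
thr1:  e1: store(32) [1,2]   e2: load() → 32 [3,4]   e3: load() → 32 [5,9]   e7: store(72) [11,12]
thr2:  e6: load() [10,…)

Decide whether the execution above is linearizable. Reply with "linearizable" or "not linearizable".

a witness: e1, e2, e3, e4, e5, e6, e7
step 1: e1 store(32) — value 32
step 2: e2 load() → 32 — value 32
step 3: e3 load() → 32 — value 32
step 4: e4 load() → 32 — value 32
step 5: e5 load() (pending, included) — value 32
step 6: e6 load() (pending, included) — value 32
step 7: e7 store(72) — value 72

linearizable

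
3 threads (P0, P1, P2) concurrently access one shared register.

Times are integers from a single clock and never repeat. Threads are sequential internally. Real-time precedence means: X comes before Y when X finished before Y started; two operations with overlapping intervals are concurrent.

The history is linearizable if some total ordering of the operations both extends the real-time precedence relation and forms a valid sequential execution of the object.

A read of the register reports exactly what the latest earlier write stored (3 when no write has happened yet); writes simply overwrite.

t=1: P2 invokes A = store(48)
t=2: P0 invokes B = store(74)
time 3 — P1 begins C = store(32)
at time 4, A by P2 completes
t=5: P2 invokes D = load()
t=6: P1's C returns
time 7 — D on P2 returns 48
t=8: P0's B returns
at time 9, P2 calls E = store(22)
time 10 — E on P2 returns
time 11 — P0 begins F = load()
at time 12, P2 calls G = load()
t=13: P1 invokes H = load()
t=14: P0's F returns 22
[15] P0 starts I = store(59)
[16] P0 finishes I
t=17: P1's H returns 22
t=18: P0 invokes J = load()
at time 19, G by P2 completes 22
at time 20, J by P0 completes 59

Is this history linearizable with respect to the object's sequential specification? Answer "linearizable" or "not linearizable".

linearizable

witness order: A, D, B, C, E, F, G, H, I, J
after step 1 (A store(48)): value 48
after step 2 (D load() → 48): value 48
after step 3 (B store(74)): value 74
after step 4 (C store(32)): value 32
after step 5 (E store(22)): value 22
after step 6 (F load() → 22): value 22
after step 7 (G load() → 22): value 22
after step 8 (H load() → 22): value 22
after step 9 (I store(59)): value 59
after step 10 (J load() → 59): value 59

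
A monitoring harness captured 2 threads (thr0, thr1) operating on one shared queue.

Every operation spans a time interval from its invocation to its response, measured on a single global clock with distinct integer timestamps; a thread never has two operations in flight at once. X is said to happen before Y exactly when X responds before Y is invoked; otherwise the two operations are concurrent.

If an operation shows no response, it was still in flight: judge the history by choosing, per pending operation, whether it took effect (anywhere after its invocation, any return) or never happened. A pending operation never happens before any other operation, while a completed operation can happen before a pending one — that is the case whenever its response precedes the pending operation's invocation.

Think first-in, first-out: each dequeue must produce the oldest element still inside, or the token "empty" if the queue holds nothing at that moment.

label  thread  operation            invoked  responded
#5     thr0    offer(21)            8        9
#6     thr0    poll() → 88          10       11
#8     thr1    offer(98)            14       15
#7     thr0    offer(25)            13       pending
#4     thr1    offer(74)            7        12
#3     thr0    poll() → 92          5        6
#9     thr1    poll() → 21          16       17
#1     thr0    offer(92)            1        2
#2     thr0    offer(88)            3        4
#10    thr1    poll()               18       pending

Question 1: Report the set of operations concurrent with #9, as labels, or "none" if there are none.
#9 runs from 16 to 17; window-overlapping ops are concurrent
#1 [1,2]: before
#2 [3,4]: before
#3 [5,6]: before
#4 [7,12]: before
#5 [8,9]: before
#6 [10,11]: before
#7 [13,…): concurrent
#8 [14,15]: before
#10 [18,…): after

#7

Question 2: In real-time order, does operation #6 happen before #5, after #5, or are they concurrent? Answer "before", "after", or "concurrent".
#6 spans [10,11], #5 spans [8,9]
resp(#5)=9 < inv(#6)=10

after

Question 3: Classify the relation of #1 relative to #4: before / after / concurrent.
#1 spans [1,2], #4 spans [7,12]
resp(#1)=2 < inv(#4)=7

before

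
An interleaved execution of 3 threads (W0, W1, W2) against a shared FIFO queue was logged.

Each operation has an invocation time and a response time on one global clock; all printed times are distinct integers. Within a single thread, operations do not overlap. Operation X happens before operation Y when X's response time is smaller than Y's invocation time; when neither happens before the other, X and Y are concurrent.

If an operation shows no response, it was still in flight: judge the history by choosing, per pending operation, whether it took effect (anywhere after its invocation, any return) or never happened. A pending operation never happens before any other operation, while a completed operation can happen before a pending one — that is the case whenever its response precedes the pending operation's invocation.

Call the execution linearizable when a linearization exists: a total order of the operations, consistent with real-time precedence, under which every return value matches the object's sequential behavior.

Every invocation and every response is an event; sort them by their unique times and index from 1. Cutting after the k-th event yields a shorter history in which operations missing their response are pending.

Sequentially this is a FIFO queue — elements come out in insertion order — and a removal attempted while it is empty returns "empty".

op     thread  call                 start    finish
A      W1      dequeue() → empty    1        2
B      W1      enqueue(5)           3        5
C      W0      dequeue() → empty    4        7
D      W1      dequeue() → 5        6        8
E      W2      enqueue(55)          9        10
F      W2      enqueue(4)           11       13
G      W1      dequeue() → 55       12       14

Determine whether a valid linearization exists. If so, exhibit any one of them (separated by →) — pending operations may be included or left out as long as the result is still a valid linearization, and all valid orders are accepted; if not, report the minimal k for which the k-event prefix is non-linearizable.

1. A dequeue() → empty, leaving queue <>
2. B enqueue(5), leaving queue <5>
3. D dequeue() → 5, leaving queue <>
4. C dequeue() → empty, leaving queue <>
5. E enqueue(55), leaving queue <55>
6. F enqueue(4), leaving queue <55,4>
7. G dequeue() → 55, leaving queue <4>

linearizable — witness: A → B → D → C → E → F → G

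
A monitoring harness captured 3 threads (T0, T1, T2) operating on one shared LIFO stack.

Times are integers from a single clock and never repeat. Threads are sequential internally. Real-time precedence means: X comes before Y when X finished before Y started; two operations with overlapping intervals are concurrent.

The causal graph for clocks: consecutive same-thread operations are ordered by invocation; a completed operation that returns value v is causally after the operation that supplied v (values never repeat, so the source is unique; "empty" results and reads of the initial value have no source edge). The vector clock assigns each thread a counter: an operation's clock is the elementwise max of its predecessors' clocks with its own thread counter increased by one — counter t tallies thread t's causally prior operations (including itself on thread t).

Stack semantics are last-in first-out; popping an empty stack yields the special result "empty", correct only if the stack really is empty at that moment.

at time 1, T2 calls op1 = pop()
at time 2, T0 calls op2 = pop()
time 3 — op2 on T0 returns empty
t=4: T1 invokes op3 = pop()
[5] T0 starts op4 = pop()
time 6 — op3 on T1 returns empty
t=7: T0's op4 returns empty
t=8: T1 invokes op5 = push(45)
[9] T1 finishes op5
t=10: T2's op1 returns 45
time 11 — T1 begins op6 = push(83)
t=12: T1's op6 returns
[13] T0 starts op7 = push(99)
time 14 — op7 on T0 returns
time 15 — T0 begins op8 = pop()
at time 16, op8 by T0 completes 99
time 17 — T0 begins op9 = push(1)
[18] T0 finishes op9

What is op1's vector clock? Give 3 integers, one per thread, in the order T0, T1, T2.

VC(op3, invoked at 4): no causal predecessors; +1 on T1 → (0, 1, 0)
VC(op2, invoked at 2): no causal predecessors; +1 on T0 → (1, 0, 0)
merge at op5 (invoked 8): VC(op3)=(0, 1, 0), own-thread bump on T1 → (0, 2, 0)
merge at op4 (invoked 5): VC(op2)=(1, 0, 0), own-thread bump on T0 → (2, 0, 0)
merge at op1 (invoked 1): VC(op5)=(0, 2, 0), own-thread bump on T2 → (0, 2, 1)
merge at op6 (invoked 11): VC(op5)=(0, 2, 0), own-thread bump on T1 → (0, 3, 0)
merge at op7 (invoked 13): VC(op4)=(2, 0, 0), own-thread bump on T0 → (3, 0, 0)
merge at op8 (invoked 15): VC(op7)=(3, 0, 0), own-thread bump on T0 → (4, 0, 0)
merge at op9 (invoked 17): VC(op8)=(4, 0, 0), own-thread bump on T0 → (5, 0, 0)
target: VC(op1) = (0, 2, 1)

(0, 2, 1)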